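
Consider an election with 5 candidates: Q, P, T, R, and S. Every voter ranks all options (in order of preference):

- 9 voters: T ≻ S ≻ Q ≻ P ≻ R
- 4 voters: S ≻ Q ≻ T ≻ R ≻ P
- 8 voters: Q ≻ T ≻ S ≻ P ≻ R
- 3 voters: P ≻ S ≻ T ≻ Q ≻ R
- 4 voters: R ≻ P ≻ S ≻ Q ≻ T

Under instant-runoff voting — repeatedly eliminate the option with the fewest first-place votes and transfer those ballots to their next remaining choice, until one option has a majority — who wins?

T

Round 1: Q 8, P 3, T 9, R 4, S 4. Eliminate P.
Round 2: Q 8, T 9, R 4, S 7. Eliminate R.
Round 3: Q 8, T 9, S 11. Eliminate Q.
Round 4: T 17, S 11. T has a majority.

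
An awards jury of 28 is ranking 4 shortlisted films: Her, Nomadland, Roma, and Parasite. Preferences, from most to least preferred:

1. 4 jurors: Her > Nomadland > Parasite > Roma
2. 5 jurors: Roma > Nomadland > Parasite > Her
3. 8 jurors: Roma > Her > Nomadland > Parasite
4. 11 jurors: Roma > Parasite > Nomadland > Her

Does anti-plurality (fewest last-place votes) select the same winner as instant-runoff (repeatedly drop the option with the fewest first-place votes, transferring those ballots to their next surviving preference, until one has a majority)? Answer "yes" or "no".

Anti-plurality — last-place votes: Her 16, Nomadland 0, Roma 4, Parasite 8. Winner: Nomadland.
Instant-runoff — R1 Her 4, Nomadland 0, Roma 24, Parasite 0 (Roma winner). Winner: Roma.
The two methods disagree.

no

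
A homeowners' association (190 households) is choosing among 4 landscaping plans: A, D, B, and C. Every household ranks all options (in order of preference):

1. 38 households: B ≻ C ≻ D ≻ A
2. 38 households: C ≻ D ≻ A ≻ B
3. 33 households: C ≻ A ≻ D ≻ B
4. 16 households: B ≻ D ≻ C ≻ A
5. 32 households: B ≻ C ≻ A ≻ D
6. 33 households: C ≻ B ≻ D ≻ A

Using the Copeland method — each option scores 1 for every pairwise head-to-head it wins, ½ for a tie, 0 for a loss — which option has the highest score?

A: loses to D, B, and C → score 0.
D: beats A; loses to B and C → score 1.
B: beats A and D; loses to C → score 2.
C: beats A, D, and B → score 3.
C has the best pairwise record.

C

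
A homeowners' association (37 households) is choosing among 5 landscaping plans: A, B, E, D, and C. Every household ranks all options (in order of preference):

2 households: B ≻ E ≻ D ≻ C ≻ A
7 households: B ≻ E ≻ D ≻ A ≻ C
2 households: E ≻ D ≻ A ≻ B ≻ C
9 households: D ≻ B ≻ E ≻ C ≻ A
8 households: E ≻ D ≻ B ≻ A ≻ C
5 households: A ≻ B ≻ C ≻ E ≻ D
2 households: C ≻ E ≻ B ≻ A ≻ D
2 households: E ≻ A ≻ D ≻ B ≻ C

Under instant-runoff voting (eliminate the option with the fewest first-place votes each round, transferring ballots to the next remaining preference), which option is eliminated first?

C

Round 1: A 5, B 9, E 12, D 9, C 2. Eliminate C.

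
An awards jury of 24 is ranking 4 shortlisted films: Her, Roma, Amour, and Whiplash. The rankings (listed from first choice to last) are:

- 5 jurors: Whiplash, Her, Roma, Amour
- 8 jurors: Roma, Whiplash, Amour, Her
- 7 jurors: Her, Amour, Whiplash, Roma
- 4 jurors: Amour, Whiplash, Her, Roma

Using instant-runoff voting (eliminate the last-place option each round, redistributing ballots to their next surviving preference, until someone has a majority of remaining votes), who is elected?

Whiplash

Round 1: Her 7, Roma 8, Amour 4, Whiplash 5. Eliminate Amour.
Round 2: Her 7, Roma 8, Whiplash 9. Eliminate Her.
Round 3: Roma 8, Whiplash 16. Whiplash has a majority.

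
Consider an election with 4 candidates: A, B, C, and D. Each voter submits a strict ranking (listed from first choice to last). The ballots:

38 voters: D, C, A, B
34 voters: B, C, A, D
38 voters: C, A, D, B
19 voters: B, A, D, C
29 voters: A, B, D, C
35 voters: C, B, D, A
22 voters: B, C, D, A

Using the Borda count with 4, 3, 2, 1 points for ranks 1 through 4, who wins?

C

A: 38·2 + 34·2 + 38·3 + 19·3 + 29·4 + 35·1 + 22·1 = 488
B: 38·1 + 34·4 + 38·1 + 19·4 + 29·3 + 35·3 + 22·4 = 568
C: 38·3 + 34·3 + 38·4 + 19·1 + 29·1 + 35·4 + 22·3 = 622
D: 38·4 + 34·1 + 38·2 + 19·2 + 29·2 + 35·2 + 22·2 = 472
C has the highest Borda score (622).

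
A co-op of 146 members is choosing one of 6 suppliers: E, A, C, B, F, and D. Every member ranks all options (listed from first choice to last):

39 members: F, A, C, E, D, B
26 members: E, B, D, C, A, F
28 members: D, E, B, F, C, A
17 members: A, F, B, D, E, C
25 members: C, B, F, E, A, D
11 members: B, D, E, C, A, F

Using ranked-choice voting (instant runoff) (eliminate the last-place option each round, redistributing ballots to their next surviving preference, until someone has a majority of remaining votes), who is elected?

F

Round 1: E 26, A 17, C 25, B 11, F 39, D 28. Eliminate B.
Round 2: E 26, A 17, C 25, F 39, D 39. Eliminate A.
Round 3: E 26, C 25, F 56, D 39. Eliminate C.
Round 4: E 26, F 81, D 39. F has a majority.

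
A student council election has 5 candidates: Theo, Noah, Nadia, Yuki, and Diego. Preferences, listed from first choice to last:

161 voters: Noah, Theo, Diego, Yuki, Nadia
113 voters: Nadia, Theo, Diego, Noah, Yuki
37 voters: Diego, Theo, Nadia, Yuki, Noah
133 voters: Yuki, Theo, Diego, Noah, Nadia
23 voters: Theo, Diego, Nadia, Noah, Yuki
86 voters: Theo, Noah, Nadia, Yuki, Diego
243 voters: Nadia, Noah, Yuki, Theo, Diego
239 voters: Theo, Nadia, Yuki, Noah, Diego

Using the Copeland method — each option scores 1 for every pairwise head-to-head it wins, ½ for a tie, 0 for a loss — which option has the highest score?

Theo

Theo: beats Noah, Nadia, Yuki, and Diego → score 4.
Noah: beats Yuki and Diego; loses to Theo and Nadia → score 2.
Nadia: beats Noah, Yuki, and Diego; loses to Theo → score 3.
Yuki: beats Diego; loses to Theo, Noah, and Nadia → score 1.
Diego: loses to Theo, Noah, Nadia, and Yuki → score 0.
Theo has the best pairwise record.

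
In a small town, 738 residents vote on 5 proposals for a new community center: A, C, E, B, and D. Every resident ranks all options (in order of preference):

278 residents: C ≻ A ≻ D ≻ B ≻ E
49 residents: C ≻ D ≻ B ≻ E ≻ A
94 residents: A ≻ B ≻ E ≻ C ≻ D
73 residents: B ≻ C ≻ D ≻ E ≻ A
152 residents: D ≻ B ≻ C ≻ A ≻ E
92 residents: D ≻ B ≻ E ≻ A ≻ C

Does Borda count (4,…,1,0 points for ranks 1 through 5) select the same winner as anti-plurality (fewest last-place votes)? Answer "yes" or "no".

Borda — scores: A 1454, C 1925, E 494, B 1682, D 1825. Winner: C.
Anti-plurality — last-place votes: A 122, C 92, E 430, B 0, D 94. Winner: B.
The two methods disagree.

no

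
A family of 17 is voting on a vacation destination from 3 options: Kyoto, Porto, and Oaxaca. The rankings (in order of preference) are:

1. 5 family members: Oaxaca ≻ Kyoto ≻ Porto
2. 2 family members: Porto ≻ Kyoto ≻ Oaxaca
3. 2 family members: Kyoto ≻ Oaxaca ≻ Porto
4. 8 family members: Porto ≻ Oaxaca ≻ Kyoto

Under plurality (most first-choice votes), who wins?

First-place votes: Kyoto 2, Porto 10, Oaxaca 5.
Porto has the most first-place votes.

Porto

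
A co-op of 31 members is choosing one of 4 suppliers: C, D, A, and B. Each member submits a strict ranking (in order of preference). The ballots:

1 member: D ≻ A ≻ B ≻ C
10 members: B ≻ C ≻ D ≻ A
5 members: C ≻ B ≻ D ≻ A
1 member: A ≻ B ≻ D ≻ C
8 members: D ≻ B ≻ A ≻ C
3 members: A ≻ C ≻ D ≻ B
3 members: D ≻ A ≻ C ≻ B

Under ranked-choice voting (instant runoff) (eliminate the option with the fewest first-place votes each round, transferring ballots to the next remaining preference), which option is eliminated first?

A

Round 1: C 5, D 12, A 4, B 10. Eliminate A.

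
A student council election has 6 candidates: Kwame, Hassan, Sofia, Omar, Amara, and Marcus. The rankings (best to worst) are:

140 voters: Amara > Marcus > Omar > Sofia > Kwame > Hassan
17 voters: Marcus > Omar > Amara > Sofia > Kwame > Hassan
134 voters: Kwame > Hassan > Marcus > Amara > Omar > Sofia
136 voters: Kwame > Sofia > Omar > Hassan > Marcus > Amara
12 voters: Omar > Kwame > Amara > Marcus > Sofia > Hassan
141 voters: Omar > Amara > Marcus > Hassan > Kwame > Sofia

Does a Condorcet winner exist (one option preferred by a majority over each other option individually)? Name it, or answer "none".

none

Checking pairwise contests:
Omar beats Kwame 310–270.
Kwame beats Hassan 439–141.
Kwame beats Sofia 423–157.
Marcus beats Omar 291–289.
Omar beats Amara 306–274.
Amara beats Marcus 293–287.
Every option loses at least one head-to-head, so there is no Condorcet winner.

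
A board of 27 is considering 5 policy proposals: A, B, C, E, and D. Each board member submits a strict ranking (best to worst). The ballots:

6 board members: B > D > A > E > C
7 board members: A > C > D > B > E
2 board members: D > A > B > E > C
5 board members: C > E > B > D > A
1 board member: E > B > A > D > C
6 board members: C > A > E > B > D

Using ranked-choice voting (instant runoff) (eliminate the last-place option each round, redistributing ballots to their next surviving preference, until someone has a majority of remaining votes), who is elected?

Round 1: A 7, B 6, C 11, E 1, D 2. Eliminate E.
Round 2: A 7, B 7, C 11, D 2. Eliminate D.
Round 3: A 9, B 7, C 11. Eliminate B.
Round 4: A 16, C 11. A has a majority.

A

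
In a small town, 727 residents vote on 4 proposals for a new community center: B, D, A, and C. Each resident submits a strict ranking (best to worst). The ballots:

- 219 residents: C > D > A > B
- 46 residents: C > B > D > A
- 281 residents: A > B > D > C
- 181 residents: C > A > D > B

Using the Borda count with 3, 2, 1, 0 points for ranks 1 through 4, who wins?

B: 219·0 + 46·2 + 281·2 + 181·0 = 654
D: 219·2 + 46·1 + 281·1 + 181·1 = 946
A: 219·1 + 46·0 + 281·3 + 181·2 = 1424
C: 219·3 + 46·3 + 281·0 + 181·3 = 1338
A has the highest Borda score (1424).

A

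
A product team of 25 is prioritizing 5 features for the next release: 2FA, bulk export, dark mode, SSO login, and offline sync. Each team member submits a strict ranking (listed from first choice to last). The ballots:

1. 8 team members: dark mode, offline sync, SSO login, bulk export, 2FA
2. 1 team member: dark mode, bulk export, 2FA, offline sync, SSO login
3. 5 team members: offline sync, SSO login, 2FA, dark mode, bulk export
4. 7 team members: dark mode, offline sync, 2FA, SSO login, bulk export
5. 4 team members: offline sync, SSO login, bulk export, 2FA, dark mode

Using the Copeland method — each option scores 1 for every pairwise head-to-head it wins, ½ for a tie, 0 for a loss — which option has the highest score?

2FA: loses to bulk export, dark mode, SSO login, and offline sync → score 0.
bulk export: beats 2FA; loses to dark mode, SSO login, and offline sync → score 1.
dark mode: beats 2FA, bulk export, SSO login, and offline sync → score 4.
SSO login: beats 2FA and bulk export; loses to dark mode and offline sync → score 2.
offline sync: beats 2FA, bulk export, and SSO login; loses to dark mode → score 3.
dark mode has the best pairwise record.

dark mode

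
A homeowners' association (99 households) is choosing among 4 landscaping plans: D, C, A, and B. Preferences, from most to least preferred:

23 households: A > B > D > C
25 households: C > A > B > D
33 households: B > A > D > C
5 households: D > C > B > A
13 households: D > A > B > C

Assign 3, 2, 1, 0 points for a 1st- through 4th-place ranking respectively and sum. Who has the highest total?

D: 23·1 + 25·0 + 33·1 + 5·3 + 13·3 = 110
C: 23·0 + 25·3 + 33·0 + 5·2 + 13·0 = 85
A: 23·3 + 25·2 + 33·2 + 5·0 + 13·2 = 211
B: 23·2 + 25·1 + 33·3 + 5·1 + 13·1 = 188
A has the highest Borda score (211).

A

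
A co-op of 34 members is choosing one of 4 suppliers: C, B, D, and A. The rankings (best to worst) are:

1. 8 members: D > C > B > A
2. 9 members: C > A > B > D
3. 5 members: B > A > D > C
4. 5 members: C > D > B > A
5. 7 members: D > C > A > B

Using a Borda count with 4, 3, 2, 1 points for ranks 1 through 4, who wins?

C: 8·3 + 9·4 + 5·1 + 5·4 + 7·3 = 106
B: 8·2 + 9·2 + 5·4 + 5·2 + 7·1 = 71
D: 8·4 + 9·1 + 5·2 + 5·3 + 7·4 = 94
A: 8·1 + 9·3 + 5·3 + 5·1 + 7·2 = 69
C has the highest Borda score (106).

C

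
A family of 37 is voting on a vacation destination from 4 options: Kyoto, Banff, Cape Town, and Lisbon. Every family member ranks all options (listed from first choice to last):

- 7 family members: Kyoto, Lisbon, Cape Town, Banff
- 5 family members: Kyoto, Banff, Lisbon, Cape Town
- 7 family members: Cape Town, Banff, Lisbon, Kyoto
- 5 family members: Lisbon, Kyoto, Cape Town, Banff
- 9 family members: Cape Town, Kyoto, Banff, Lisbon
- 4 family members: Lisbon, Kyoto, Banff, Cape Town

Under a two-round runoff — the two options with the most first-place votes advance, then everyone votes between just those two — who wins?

Kyoto

Round 1 first-place votes: Kyoto 12, Banff 0, Cape Town 16, Lisbon 9.
Cape Town and Kyoto advance.
Runoff: Cape Town is preferred to Kyoto by 16 voters; Kyoto by 21.
Kyoto wins the runoff.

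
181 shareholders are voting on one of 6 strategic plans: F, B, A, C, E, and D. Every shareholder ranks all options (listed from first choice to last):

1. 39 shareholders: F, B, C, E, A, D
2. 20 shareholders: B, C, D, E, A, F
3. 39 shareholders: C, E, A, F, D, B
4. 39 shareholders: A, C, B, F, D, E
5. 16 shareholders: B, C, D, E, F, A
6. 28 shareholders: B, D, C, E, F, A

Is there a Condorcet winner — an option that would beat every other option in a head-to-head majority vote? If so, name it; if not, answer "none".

B

B vs F: 103–78 for B.
B vs A: 103–78 for B.
B vs C: 103–78 for B.
B vs E: 142–39 for B.
B vs D: 142–39 for B.
B beats every other option head-to-head.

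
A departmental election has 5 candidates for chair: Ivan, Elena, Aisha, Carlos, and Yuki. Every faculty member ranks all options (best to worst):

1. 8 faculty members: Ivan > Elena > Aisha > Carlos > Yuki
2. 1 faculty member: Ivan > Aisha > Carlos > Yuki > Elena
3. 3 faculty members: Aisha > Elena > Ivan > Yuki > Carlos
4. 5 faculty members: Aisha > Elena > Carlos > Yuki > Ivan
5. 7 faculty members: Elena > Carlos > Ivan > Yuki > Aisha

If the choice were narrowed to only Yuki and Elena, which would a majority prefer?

Elena

Voters preferring Yuki to Elena: 1; preferring Elena to Yuki: 23.
Elena wins the head-to-head.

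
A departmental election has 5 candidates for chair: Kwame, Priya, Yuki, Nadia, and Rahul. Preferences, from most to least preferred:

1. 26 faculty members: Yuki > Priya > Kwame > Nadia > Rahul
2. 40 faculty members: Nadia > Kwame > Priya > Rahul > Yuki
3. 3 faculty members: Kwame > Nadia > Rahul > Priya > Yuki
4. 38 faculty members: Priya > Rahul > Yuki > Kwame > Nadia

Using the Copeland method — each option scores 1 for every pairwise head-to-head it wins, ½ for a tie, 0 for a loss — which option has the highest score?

Kwame: beats Nadia and Rahul; loses to Priya and Yuki → score 2.
Priya: beats Kwame, Yuki, Nadia, and Rahul → score 4.
Yuki: beats Kwame and Nadia; loses to Priya and Rahul → score 2.
Nadia: beats Rahul; loses to Kwame, Priya, and Yuki → score 1.
Rahul: beats Yuki; loses to Kwame, Priya, and Nadia → score 1.
Priya has the best pairwise record.

Priya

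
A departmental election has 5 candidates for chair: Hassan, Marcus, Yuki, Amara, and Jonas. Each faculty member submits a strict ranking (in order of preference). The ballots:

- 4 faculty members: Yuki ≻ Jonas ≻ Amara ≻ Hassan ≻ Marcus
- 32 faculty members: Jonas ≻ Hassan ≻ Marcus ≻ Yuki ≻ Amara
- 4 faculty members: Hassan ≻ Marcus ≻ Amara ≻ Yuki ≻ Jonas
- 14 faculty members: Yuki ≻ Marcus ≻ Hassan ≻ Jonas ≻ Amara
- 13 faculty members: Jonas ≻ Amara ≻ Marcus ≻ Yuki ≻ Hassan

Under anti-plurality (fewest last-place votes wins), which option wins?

Yuki

Last-place votes: Hassan 13, Marcus 4, Yuki 0, Amara 46, Jonas 4.
Yuki is ranked last by the fewest voters, so Yuki wins.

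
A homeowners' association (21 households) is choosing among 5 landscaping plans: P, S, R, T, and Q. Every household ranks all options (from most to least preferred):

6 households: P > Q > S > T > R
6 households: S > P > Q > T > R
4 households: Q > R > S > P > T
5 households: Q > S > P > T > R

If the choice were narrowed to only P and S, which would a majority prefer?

Voters preferring P to S: 6; preferring S to P: 15.
S wins the head-to-head.

S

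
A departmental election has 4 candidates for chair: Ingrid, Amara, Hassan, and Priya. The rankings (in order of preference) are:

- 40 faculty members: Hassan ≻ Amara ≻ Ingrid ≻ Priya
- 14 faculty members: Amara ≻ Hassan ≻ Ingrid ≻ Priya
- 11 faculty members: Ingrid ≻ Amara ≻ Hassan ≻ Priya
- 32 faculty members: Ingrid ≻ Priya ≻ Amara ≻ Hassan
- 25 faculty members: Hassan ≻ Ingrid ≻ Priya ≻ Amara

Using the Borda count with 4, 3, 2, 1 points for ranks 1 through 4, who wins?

Ingrid: 40·2 + 14·2 + 11·4 + 32·4 + 25·3 = 355
Amara: 40·3 + 14·4 + 11·3 + 32·2 + 25·1 = 298
Hassan: 40·4 + 14·3 + 11·2 + 32·1 + 25·4 = 356
Priya: 40·1 + 14·1 + 11·1 + 32·3 + 25·2 = 211
Hassan has the highest Borda score (356).

Hassan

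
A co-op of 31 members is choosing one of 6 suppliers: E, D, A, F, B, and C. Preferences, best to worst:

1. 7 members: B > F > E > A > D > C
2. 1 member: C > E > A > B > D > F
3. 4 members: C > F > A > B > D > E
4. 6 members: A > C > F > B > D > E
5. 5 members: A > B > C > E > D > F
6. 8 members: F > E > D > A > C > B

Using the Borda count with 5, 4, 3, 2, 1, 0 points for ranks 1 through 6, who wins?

E: 7·3 + 1·4 + 4·0 + 6·0 + 5·2 + 8·4 = 67
D: 7·1 + 1·1 + 4·1 + 6·1 + 5·1 + 8·3 = 47
A: 7·2 + 1·3 + 4·3 + 6·5 + 5·5 + 8·2 = 100
F: 7·4 + 1·0 + 4·4 + 6·3 + 5·0 + 8·5 = 102
B: 7·5 + 1·2 + 4·2 + 6·2 + 5·4 + 8·0 = 77
C: 7·0 + 1·5 + 4·5 + 6·4 + 5·3 + 8·1 = 72
F has the highest Borda score (102).

F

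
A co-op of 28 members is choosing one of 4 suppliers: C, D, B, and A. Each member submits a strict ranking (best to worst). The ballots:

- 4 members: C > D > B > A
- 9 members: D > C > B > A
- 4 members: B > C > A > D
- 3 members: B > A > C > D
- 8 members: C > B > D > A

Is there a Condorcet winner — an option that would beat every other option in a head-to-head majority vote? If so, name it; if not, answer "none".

C

C vs D: 19–9 for C.
C vs B: 21–7 for C.
C vs A: 25–3 for C.
C beats every other option head-to-head.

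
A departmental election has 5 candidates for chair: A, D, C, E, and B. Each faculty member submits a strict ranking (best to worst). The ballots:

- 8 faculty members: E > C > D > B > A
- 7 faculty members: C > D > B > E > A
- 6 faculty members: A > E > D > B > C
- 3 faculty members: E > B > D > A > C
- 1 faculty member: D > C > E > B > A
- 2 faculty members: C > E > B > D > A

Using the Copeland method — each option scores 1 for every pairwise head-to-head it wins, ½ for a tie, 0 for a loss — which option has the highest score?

E

A: loses to D, C, E, and B → score 0.
D: beats A and B; loses to C and E → score 2.
C: beats A, D, and B; loses to E → score 3.
E: beats A, D, C, and B → score 4.
B: beats A; loses to D, C, and E → score 1.
E has the best pairwise record.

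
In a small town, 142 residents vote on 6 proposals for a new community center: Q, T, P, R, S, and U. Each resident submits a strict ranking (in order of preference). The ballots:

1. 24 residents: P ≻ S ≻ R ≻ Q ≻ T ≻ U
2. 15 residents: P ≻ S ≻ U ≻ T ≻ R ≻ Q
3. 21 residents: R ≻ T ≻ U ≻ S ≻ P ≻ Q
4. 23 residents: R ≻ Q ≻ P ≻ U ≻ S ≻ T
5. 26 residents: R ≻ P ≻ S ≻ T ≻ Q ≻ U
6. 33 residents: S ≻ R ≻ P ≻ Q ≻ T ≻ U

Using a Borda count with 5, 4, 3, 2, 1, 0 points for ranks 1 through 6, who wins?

R

Q: 24·2 + 15·0 + 21·0 + 23·4 + 26·1 + 33·2 = 232
T: 24·1 + 15·2 + 21·4 + 23·0 + 26·2 + 33·1 = 223
P: 24·5 + 15·5 + 21·1 + 23·3 + 26·4 + 33·3 = 488
R: 24·3 + 15·1 + 21·5 + 23·5 + 26·5 + 33·4 = 569
S: 24·4 + 15·4 + 21·2 + 23·1 + 26·3 + 33·5 = 464
U: 24·0 + 15·3 + 21·3 + 23·2 + 26·0 + 33·0 = 154
R has the highest Borda score (569).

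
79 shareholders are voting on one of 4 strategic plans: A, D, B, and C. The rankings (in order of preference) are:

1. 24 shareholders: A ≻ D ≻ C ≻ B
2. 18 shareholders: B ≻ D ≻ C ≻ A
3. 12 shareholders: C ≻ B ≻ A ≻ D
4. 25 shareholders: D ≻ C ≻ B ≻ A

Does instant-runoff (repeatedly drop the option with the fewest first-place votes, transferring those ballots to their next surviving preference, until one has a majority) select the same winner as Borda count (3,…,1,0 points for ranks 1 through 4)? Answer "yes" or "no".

yes

Instant-runoff — R1 A 24, D 25, B 18, C 12 (C out); R2 A 24, D 25, B 30 (A out); R3 D 49, B 30 (D winner). Winner: D.
Borda — scores: A 84, D 159, B 103, C 128. Winner: D.
The two methods agree.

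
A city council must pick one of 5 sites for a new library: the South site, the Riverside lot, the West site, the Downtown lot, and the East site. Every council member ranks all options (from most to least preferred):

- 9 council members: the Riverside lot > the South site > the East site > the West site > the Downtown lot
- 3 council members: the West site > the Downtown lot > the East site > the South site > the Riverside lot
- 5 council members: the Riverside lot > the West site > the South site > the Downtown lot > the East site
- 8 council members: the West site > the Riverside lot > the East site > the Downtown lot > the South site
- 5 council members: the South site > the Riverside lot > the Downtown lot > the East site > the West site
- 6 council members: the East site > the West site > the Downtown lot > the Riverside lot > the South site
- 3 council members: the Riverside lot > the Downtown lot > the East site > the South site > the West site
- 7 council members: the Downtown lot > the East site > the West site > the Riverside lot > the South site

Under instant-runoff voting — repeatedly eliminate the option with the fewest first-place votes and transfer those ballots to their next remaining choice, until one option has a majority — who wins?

Round 1: the South site 5, the Riverside lot 17, the West site 11, the Downtown lot 7, the East site 6. Eliminate the South site.
Round 2: the Riverside lot 22, the West site 11, the Downtown lot 7, the East site 6. Eliminate the East site.
Round 3: the Riverside lot 22, the West site 17, the Downtown lot 7. Eliminate the Downtown lot.
Round 4: the Riverside lot 22, the West site 24. The West site has a majority.

the West site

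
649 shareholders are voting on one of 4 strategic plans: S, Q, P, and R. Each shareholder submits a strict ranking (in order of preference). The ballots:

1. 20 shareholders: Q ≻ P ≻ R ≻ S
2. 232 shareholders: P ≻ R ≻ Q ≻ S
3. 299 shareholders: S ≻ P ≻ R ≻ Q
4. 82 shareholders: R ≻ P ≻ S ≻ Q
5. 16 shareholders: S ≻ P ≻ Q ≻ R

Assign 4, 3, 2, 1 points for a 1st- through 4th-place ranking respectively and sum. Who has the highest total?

S: 20·1 + 232·1 + 299·4 + 82·2 + 16·4 = 1676
Q: 20·4 + 232·2 + 299·1 + 82·1 + 16·2 = 957
P: 20·3 + 232·4 + 299·3 + 82·3 + 16·3 = 2179
R: 20·2 + 232·3 + 299·2 + 82·4 + 16·1 = 1678
P has the highest Borda score (2179).

P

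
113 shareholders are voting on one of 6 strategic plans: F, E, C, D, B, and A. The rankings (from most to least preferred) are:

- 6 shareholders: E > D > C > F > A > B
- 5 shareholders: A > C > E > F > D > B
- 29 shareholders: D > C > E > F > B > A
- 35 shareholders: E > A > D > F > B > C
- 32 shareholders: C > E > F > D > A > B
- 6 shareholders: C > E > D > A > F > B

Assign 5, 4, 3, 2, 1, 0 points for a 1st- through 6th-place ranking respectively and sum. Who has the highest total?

F: 6·2 + 5·2 + 29·2 + 35·2 + 32·3 + 6·1 = 252
E: 6·5 + 5·3 + 29·3 + 35·5 + 32·4 + 6·4 = 459
C: 6·3 + 5·4 + 29·4 + 35·0 + 32·5 + 6·5 = 344
D: 6·4 + 5·1 + 29·5 + 35·3 + 32·2 + 6·3 = 361
B: 6·0 + 5·0 + 29·1 + 35·1 + 32·0 + 6·0 = 64
A: 6·1 + 5·5 + 29·0 + 35·4 + 32·1 + 6·2 = 215
E has the highest Borda score (459).

E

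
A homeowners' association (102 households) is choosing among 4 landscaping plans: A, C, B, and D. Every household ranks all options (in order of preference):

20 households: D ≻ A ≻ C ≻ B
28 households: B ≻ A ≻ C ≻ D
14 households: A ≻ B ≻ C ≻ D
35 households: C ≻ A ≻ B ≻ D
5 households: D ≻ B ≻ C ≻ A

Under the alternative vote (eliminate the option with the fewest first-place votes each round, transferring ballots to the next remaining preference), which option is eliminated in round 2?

D

Round 1: A 14, C 35, B 28, D 25. Eliminate A.
Round 2: C 35, B 42, D 25. Eliminate D.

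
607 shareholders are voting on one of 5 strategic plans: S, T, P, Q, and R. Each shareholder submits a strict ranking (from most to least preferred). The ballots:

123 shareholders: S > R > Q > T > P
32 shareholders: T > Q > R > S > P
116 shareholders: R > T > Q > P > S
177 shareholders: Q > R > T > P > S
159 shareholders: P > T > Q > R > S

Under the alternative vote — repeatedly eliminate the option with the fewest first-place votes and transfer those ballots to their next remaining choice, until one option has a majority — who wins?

Q

Round 1: S 123, T 32, P 159, Q 177, R 116. Eliminate T.
Round 2: S 123, P 159, Q 209, R 116. Eliminate R.
Round 3: S 123, P 159, Q 325. Q has a majority.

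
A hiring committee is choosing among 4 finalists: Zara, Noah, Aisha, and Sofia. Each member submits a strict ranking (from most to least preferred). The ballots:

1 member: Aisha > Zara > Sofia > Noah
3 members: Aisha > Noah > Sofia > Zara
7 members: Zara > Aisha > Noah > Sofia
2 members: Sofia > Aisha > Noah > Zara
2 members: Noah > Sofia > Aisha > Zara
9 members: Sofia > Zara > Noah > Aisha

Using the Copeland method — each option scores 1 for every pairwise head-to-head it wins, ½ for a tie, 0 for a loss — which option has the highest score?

Sofia

Zara: beats Noah and Aisha; loses to Sofia → score 2.
Noah: ties Sofia; loses to Zara and Aisha → score 0.5.
Aisha: beats Noah; loses to Zara and Sofia → score 1.
Sofia: beats Zara and Aisha; ties Noah → score 2.5.
Sofia has the best pairwise record.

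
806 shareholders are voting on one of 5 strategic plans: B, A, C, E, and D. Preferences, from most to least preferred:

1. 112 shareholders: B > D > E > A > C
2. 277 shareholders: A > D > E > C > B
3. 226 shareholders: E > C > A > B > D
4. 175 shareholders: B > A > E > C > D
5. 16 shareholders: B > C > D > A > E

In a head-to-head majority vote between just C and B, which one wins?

C

Voters preferring C to B: 503; preferring B to C: 303.
C wins the head-to-head.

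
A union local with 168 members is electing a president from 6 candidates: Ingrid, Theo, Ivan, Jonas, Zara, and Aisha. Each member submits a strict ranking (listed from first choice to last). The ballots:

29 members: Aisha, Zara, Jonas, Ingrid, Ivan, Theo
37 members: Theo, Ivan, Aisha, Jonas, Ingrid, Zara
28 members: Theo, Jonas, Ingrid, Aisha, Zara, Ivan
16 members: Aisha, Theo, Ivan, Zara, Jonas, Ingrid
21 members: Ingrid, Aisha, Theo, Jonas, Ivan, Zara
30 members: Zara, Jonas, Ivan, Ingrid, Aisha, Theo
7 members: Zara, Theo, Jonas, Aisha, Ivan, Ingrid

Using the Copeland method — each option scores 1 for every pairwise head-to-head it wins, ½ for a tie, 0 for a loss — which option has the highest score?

Aisha

Ingrid: beats Zara; loses to Theo, Ivan, Jonas, and Aisha → score 1.
Theo: beats Ingrid, Ivan, Jonas, and Zara; loses to Aisha → score 4.
Ivan: beats Ingrid; loses to Theo, Jonas, Zara, and Aisha → score 1.
Jonas: beats Ingrid, Ivan, and Zara; loses to Theo and Aisha → score 3.
Zara: beats Ivan; loses to Ingrid, Theo, Jonas, and Aisha → score 1.
Aisha: beats Ingrid, Theo, Ivan, Jonas, and Zara → score 5.
Aisha has the best pairwise record.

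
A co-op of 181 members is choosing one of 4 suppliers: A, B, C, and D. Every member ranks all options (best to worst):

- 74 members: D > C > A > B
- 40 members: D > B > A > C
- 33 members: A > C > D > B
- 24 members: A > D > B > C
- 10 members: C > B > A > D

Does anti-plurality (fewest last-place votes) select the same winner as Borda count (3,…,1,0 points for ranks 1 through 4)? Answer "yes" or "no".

no

Anti-plurality — last-place votes: A 0, B 107, C 64, D 10. Winner: A.
Borda — scores: A 295, B 124, C 244, D 423. Winner: D.
The two methods disagree.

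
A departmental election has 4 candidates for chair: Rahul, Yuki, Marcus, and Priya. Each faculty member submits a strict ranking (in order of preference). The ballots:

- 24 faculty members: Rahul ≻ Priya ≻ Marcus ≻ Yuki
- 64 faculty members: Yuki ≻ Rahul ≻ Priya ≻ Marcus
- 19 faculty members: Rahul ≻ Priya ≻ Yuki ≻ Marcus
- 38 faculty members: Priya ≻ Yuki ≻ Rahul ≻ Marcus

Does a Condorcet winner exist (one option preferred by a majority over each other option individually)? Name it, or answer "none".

none

Checking pairwise contests:
Yuki beats Rahul 102–43.
Priya beats Yuki 81–64.
Rahul beats Marcus 145–0.
Rahul beats Priya 107–38.
Every option loses at least one head-to-head, so there is no Condorcet winner.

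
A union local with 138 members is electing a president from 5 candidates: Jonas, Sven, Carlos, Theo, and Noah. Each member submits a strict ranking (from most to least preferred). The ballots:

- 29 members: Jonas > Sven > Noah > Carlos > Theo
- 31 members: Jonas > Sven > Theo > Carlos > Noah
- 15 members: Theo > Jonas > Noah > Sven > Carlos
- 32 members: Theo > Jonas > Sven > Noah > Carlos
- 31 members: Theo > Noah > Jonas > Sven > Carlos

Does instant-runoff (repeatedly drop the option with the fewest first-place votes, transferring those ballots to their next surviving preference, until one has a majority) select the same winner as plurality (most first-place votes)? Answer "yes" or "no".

yes

Instant-runoff — R1 Jonas 60, Sven 0, Carlos 0, Theo 78, Noah 0 (Theo winner). Winner: Theo.
Plurality — first-place votes: Jonas 60, Sven 0, Carlos 0, Theo 78, Noah 0. Winner: Theo.
The two methods agree.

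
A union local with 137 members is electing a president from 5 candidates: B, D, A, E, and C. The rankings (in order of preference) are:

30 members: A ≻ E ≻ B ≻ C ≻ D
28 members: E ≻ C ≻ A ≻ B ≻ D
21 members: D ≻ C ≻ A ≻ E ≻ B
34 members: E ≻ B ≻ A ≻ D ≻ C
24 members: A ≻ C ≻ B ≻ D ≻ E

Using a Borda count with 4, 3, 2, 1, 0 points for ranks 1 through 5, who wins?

A

B: 30·2 + 28·1 + 21·0 + 34·3 + 24·2 = 238
D: 30·0 + 28·0 + 21·4 + 34·1 + 24·1 = 142
A: 30·4 + 28·2 + 21·2 + 34·2 + 24·4 = 382
E: 30·3 + 28·4 + 21·1 + 34·4 + 24·0 = 359
C: 30·1 + 28·3 + 21·3 + 34·0 + 24·3 = 249
A has the highest Borda score (382).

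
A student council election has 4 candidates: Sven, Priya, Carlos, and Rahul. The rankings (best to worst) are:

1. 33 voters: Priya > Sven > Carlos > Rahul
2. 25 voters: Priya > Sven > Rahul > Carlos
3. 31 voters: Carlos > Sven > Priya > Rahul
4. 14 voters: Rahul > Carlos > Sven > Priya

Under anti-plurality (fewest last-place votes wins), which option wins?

Sven

Last-place votes: Sven 0, Priya 14, Carlos 25, Rahul 64.
Sven is ranked last by the fewest voters, so Sven wins.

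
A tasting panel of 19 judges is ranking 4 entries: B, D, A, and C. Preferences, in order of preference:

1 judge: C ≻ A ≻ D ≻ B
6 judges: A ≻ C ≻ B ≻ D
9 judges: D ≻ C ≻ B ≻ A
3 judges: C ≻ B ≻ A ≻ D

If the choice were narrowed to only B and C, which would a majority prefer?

C

Voters preferring B to C: 0; preferring C to B: 19.
C wins the head-to-head.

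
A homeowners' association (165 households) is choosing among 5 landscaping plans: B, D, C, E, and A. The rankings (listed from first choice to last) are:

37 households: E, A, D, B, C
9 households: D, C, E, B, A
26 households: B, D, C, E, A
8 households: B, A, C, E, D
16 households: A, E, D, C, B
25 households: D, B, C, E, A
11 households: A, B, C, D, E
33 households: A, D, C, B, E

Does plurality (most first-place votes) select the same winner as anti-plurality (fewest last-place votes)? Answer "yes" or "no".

Plurality — first-place votes: B 34, D 34, C 0, E 37, A 60. Winner: A.
Anti-plurality — last-place votes: B 16, D 8, C 37, E 44, A 60. Winner: D.
The two methods disagree.

no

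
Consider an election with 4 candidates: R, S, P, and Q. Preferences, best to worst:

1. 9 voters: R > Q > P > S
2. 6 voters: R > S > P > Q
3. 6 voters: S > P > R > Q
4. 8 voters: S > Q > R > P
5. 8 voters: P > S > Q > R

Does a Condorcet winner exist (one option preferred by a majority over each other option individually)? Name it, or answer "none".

S

S vs R: 22–15 for S.
S vs P: 20–17 for S.
S vs Q: 28–9 for S.
S beats every other option head-to-head.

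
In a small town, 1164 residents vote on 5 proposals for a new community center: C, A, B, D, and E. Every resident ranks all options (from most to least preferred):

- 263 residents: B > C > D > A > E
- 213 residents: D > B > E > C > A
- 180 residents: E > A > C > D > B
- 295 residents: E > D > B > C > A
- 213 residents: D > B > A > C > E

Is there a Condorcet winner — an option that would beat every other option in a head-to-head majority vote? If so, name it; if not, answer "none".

D

D vs C: 721–443 for D.
D vs A: 984–180 for D.
D vs B: 901–263 for D.
D vs E: 689–475 for D.
D beats every other option head-to-head.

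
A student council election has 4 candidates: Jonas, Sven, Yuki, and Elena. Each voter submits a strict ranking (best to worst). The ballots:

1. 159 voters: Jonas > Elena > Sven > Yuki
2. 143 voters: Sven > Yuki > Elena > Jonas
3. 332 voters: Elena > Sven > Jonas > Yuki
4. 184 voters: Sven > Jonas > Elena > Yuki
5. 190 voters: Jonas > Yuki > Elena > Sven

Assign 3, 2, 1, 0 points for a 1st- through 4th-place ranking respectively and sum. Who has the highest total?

Elena

Jonas: 159·3 + 143·0 + 332·1 + 184·2 + 190·3 = 1747
Sven: 159·1 + 143·3 + 332·2 + 184·3 + 190·0 = 1804
Yuki: 159·0 + 143·2 + 332·0 + 184·0 + 190·2 = 666
Elena: 159·2 + 143·1 + 332·3 + 184·1 + 190·1 = 1831
Elena has the highest Borda score (1831).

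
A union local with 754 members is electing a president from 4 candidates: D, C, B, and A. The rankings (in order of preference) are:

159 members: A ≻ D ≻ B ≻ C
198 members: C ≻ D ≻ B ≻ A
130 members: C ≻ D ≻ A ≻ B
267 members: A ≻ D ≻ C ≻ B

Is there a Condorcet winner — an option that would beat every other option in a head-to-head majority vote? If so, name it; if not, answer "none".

A

A vs D: 426–328 for A.
A vs C: 426–328 for A.
A vs B: 556–198 for A.
A beats every other option head-to-head.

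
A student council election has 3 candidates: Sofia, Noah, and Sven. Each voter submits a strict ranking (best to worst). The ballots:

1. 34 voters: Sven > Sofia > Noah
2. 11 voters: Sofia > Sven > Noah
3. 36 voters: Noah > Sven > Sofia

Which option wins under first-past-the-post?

Noah

First-place votes: Sofia 11, Noah 36, Sven 34.
Noah has the most first-place votes.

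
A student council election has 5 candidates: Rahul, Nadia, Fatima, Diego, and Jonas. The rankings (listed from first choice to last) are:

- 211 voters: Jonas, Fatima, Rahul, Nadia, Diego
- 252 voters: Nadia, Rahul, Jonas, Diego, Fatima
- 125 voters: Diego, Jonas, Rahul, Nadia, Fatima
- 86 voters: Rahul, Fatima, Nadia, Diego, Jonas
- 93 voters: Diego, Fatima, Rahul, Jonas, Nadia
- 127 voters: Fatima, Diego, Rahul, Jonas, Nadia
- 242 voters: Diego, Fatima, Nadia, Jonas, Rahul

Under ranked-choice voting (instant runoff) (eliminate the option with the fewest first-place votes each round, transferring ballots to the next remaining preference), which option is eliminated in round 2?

Jonas

Round 1: Rahul 86, Nadia 252, Fatima 127, Diego 460, Jonas 211. Eliminate Rahul.
Round 2: Nadia 252, Fatima 213, Diego 460, Jonas 211. Eliminate Jonas.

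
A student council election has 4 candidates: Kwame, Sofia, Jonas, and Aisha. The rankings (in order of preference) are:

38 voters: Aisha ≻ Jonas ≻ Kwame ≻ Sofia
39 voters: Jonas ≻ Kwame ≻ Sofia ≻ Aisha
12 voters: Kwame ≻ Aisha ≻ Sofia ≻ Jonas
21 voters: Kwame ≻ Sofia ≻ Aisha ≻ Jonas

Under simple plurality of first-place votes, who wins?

First-place votes: Kwame 33, Sofia 0, Jonas 39, Aisha 38.
Jonas has the most first-place votes.

Jonas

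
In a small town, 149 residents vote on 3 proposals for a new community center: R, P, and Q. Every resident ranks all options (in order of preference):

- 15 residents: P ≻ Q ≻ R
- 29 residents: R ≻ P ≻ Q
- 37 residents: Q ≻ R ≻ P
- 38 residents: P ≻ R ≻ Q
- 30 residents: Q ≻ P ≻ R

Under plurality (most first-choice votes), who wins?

First-place votes: R 29, P 53, Q 67.
Q has the most first-place votes.

Q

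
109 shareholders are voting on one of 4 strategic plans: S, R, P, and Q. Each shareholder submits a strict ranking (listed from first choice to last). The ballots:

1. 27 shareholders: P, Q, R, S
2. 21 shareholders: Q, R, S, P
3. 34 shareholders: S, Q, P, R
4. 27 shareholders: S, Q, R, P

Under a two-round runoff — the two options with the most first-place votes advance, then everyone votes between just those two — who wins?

Round 1 first-place votes: S 61, R 0, P 27, Q 21.
S and P advance.
Runoff: S is preferred to P by 82 voters; P by 27.
S wins the runoff.

S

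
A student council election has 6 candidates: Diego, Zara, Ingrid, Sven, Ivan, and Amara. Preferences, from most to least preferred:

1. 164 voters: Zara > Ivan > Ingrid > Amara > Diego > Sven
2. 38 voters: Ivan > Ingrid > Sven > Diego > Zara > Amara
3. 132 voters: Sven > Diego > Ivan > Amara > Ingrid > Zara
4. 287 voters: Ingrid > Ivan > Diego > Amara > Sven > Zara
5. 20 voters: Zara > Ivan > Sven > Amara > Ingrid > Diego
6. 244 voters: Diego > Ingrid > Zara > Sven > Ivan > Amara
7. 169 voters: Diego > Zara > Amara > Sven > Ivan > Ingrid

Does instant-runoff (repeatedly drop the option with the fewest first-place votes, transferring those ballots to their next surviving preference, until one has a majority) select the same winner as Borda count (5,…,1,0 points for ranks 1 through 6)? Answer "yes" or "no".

yes

Instant-runoff — R1 Diego 413, Zara 184, Ingrid 287, Sven 132, Ivan 38, Amara 0 (Amara out); R2 Diego 413, Zara 184, Ingrid 287, Sven 132, Ivan 38 (Ivan out); R3 Diego 413, Zara 184, Ingrid 325, Sven 132 (Sven out); R4 Diego 545, Zara 184, Ingrid 325 (Diego winner). Winner: Diego.
Borda — scores: Diego 3694, Zara 2366, Ingrid 3207, Sven 1947, Ivan 2883, Amara 1713. Winner: Diego.
The two methods agree.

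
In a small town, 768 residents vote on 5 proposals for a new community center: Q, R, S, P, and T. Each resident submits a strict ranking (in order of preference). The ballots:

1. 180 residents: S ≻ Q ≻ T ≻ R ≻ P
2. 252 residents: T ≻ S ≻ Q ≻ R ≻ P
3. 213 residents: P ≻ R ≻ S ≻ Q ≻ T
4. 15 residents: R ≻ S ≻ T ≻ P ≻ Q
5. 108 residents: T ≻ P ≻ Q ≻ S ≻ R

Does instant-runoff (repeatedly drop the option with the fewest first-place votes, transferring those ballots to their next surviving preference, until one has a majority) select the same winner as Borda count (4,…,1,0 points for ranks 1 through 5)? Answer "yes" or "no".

Instant-runoff — R1 Q 0, R 15, S 180, P 213, T 360 (Q out); R2 R 15, S 180, P 213, T 360 (R out); R3 S 195, P 213, T 360 (S out); R4 P 213, T 555 (T winner). Winner: T.
Borda — scores: Q 1473, R 1131, S 2055, P 1191, T 1830. Winner: S.
The two methods disagree.

no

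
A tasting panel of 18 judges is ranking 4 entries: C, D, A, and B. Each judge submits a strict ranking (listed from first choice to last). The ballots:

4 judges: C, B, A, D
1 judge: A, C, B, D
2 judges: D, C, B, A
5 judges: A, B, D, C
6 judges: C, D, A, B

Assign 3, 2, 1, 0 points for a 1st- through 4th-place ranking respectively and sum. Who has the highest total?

C: 4·3 + 1·2 + 2·2 + 5·0 + 6·3 = 36
D: 4·0 + 1·0 + 2·3 + 5·1 + 6·2 = 23
A: 4·1 + 1·3 + 2·0 + 5·3 + 6·1 = 28
B: 4·2 + 1·1 + 2·1 + 5·2 + 6·0 = 21
C has the highest Borda score (36).

C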